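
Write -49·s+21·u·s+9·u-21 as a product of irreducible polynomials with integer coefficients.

Group as (21·u·s+9·u) + (-49·s-21) = 3·u·(7·s+3) - 7·(7·s+3).
Both groups share the factor (7·s+3).

(3·u-7)·(7·s+3)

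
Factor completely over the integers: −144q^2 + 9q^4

9q^2(q + 4)(q − 4)

Factor out 9q^2, leaving q^2 − 16, which is a difference of two squares.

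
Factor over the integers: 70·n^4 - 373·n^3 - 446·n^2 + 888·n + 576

(2·n - 3)·(5·n + 8)·(7·n + 4)·(n - 6)

Testing divisors of the constant over divisors of the leading coefficient, n = 6 is a root, so (n - 6) is a factor; dividing leaves 70·n^3 + 47·n^2 - 164·n - 96.
Then n = 3/2 is a root, so (2·n - 3) divides it; the quotient is 35·n^2 + 76·n + 32.
The remaining quadratic factors as (5·n + 8)(7·n + 4).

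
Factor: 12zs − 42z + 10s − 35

Group as (12zs − 42z) + (10s − 35) = 6z(2s − 7) + 5(2s − 7).
Both groups share the factor (2s − 7).

(2s − 7)(6z + 5)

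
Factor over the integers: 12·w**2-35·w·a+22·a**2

Group: 12·w·(w-2·a) - 11·a·(w-2·a); both groups contain (w-2·a).

(12·w-11·a)·(w-2·a)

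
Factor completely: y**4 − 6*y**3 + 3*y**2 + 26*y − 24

(y + 2)*(y − 1)*(y − 3)*(y − 4)

By the rational root theorem, y = 3 is a root, so (y − 3) is a factor; dividing leaves y**3 − 3*y**2 − 6*y + 8.
Then y = −2 is a root, so (y + 2) is a factor; dividing leaves y**2 − 5*y + 4.
The remaining quadratic factors as (y − 4)(y − 1).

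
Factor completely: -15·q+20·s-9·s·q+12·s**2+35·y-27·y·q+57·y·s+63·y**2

(7·y+4·s-3·q)·(9·y+3·s+5)

Group: 9·y·(7·y+4·s-3·q) + (3·s+5)·(7·y+4·s-3·q); both groups contain (7·y+4·s-3·q).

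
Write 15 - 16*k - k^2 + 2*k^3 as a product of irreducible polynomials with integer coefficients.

(2*k - 5)*(k + 3)*(k - 1)

Among the possible rational roots, k = 5/2 is a root, giving the factor (2*k - 5) and quotient k^2 + 2*k - 3.
The remaining quadratic factors as (k - 1)(k + 3).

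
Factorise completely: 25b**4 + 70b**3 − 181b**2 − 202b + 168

By the rational root theorem, b = 3/5 is a root, so (5b − 3) is a factor; dividing leaves 5b**3 + 17b**2 − 26b − 56.
Continuing, b = −4 is a root, so (b + 4) divides it; the quotient is 5b**2 − 3b − 14.
The remaining quadratic factors as (b − 2)(5b + 7).

(5b + 7)(5b − 3)(b + 4)(b − 2)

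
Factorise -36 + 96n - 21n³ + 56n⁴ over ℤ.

(8n - 3)(7n³ + 12)

Group as (56n⁴ + 96n) + (-21n³ - 36) = 8n(7n³ + 12) - 3(7n³ + 12).
Both groups share the factor (7n³ + 12).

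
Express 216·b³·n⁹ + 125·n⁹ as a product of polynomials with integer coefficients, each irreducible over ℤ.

Every term has a factor of n⁹; factoring it out leaves 216·b³ + 125.
Recognize a sum of cubes with the parts 5 and 6·b.

n⁹·(6·b + 5)·(36·b² − 30·b + 25)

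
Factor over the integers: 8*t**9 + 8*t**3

8*t**3*(t**2 + 1)*(t**4 − t**2 + 1)

Every term has a factor of 8*t**3; factoring it out leaves t**6 + 1.
Recognize a sum of cubes with the parts t**2 and 1.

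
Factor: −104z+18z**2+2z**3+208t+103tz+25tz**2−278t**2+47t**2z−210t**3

−(15t+2z−8)(2t−z)(7t+z+13)

Group: 2t(−105t**2−29tz−139t−2z**2−18z+104) − z(−105t**2−29tz−139t−2z**2−18z+104); both groups contain (−105t**2−29tz−139t−2z**2−18z+104), so (2t−z) is a factor with cofactor −105t**2−29tz−139t−2z**2−18z+104.
The cofactor groups again: −105t**2−29tz−139t−2z**2−18z+104 = −15t(7t+z+13) + (−2z+8)(7t+z+13); both groups contain (7t+z+13), giving −(15t+2z−8)(7t+z+13).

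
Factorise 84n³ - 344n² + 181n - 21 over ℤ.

(2n - 7)(6n - 1)(7n - 3)

By the rational root theorem, n = 1/6 is a root, so (6n - 1) is a factor; dividing leaves 14n² - 55n + 21.
The remaining quadratic factors as (7n - 3)(2n - 7).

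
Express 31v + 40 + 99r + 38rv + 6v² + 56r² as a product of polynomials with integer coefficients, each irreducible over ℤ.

(7r + 3v + 8)(8r + 2v + 5)

Group: 8r(7r + 3v + 8) + (2v + 5)(7r + 3v + 8); both groups contain (7r + 3v + 8).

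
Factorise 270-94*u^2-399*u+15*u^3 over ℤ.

(3*u+10)*(5*u-3)*(u-9)

Among the possible rational roots, u = 9 is a root, so (u-9) divides it; the quotient is 15*u^2+41*u-30.
The remaining quadratic factors as (3*u+10)(5*u-3).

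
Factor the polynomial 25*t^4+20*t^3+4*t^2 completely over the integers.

t^2*(5*t+2)^2

Factor out t^2 first: what remains is 25*t^2+20*t+4.
Recognize a perfect-square trinomial with the parts 5*t and 2.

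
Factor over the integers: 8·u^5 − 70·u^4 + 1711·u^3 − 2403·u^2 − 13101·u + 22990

Trying the rational-root candidates, u = 2 is a root, giving the factor (u − 2) and quotient 8·u^4 − 54·u^3 + 1603·u^2 + 803·u − 11495.
Next, u = 5/2 is a root, so (2·u − 5) is a factor; dividing leaves 4·u^3 − 17·u^2 + 759·u + 2299.
Then u = −11/4 is a root, giving the factor (4·u + 11) and quotient u^2 − 7·u + 209.
The quadratic u^2 − 7·u + 209 has discriminant −787 < 0 and is irreducible over ℤ.

(2·u − 5)·(4·u + 11)·(u − 2)·(u^2 − 7·u + 209)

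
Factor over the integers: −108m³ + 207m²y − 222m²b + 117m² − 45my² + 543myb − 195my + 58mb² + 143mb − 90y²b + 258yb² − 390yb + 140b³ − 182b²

Group: m(−108m² + 207my − 6mb + 117m − 45y² + 129yb − 195y + 70b² − 91b) + 2b(−108m² + 207my − 6mb + 117m − 45y² + 129yb − 195y + 70b² − 91b); both groups contain (−108m² + 207my − 6mb + 117m − 45y² + 129yb − 195y + 70b² − 91b), so (m + 2b) is a factor with cofactor −108m² + 207my − 6mb + 117m − 45y² + 129yb − 195y + 70b² − 91b.
The cofactor groups again: −108m² + 207my − 6mb + 117m − 45y² + 129yb − 195y + 70b² − 91b = −9m(12m − 3y + 10b − 13) + (15y + 7b)(12m − 3y + 10b − 13); both groups contain (12m − 3y + 10b − 13), giving −(9m − 15y − 7b)(12m − 3y + 10b − 13).

−(9m − 15y − 7b)(12m − 3y + 10b − 13)(m + 2b)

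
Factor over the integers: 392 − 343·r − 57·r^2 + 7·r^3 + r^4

(r + 7)·(r + 8)·(r − 1)·(r − 7)

Among the possible rational roots, r = 1 is a root, so (r − 1) divides it; the quotient is r^3 + 8·r^2 − 49·r − 392.
Next, r = 7 is a root, so (r − 7) is a factor; dividing leaves r^2 + 15·r + 56.
The remaining quadratic factors as (r + 8)(r + 7).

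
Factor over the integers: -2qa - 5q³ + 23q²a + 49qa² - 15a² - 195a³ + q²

-(5q - 13a - 1)(q - 5a)(q + 3a)

Group: q(-5q² + 38qa + q - 65a² - 5a) + 3a(-5q² + 38qa + q - 65a² - 5a); both groups contain (-5q² + 38qa + q - 65a² - 5a), so (q + 3a) is a factor with cofactor -5q² + 38qa + q - 65a² - 5a.
The cofactor groups again: -5q² + 38qa + q - 65a² - 5a = -q(5q - 13a - 1) + 5a(5q - 13a - 1); both groups contain (5q - 13a - 1), giving -(q - 5a)(5q - 13a - 1).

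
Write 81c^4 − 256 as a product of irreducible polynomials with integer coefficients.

(3c)⁴ − (4)⁴ = ((3c)² − (4)²)((3c)² + (4)²); the first factor splits again, the second (9c^2 + 16) is irreducible.

(3c + 4)(3c − 4)(9c^2 + 16)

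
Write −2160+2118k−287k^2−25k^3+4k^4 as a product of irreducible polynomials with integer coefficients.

(4k−5)(k+9)(k−6)(k−8)

Among the possible rational roots, k = 6 is a root, so (k−6) is a factor; dividing leaves 4k^3−k^2−293k+360.
Then k = 5/4 is a root, so (4k−5) is a factor; dividing leaves k^2+k−72.
The remaining quadratic factors as (k+9)(k−8).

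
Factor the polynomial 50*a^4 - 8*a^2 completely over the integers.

2*a^2*(5*a + 2)*(5*a - 2)

Factor out 2*a^2, leaving 25*a^2 - 4, which is a difference of two squares.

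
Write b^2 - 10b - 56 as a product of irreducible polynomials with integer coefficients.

(b + 4)(b - 14)

Two integers with product -56 and sum -10 are -14 and 4.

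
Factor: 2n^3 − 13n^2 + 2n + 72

(2n − 9)(n + 2)(n − 4)

Trying the rational-root candidates, n = 9/2 is a root, so (2n − 9) divides it; the quotient is n^2 − 2n − 8.
The remaining quadratic factors as (n − 4)(n + 2).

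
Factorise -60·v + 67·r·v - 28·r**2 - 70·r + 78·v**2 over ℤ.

-(4·r - 13·v + 10)·(7·r + 6·v)

Group: -7·r·(4·r - 13·v + 10) - 6·v·(4·r - 13·v + 10); both groups contain (4·r - 13·v + 10).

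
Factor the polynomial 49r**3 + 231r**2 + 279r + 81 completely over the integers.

(7r + 3)(7r + 9)(r + 3)

Trying the rational-root candidates, r = -9/7 is a root, giving the factor (7r + 9) and quotient 7r**2 + 24r + 9.
The remaining quadratic factors as (r + 3)(7r + 3).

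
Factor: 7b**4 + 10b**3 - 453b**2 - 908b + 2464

By the rational root theorem, b = 8 is a root, so (b - 8) divides it; the quotient is 7b**3 + 66b**2 + 75b - 308.
Continuing, b = -4 is a root, giving the factor (b + 4) and quotient 7b**2 + 38b - 77.
The remaining quadratic factors as (b + 7)(7b - 11).

(7b - 11)(b + 4)(b + 7)(b - 8)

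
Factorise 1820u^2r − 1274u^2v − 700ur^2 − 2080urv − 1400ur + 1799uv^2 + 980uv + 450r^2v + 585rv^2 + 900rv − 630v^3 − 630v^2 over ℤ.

(13u − 5r − 10v − 10)(10r − 7v)(14u − 9v)

Group: 14u(130ur − 91uv − 50r^2 − 65rv − 100r + 70v^2 + 70v) − 9v(130ur − 91uv − 50r^2 − 65rv − 100r + 70v^2 + 70v); both groups contain (130ur − 91uv − 50r^2 − 65rv − 100r + 70v^2 + 70v), so (14u − 9v) is a factor with cofactor 130ur − 91uv − 50r^2 − 65rv − 100r + 70v^2 + 70v.
The cofactor groups again: 130ur − 91uv − 50r^2 − 65rv − 100r + 70v^2 + 70v = 10r(13u − 5r − 10v − 10) − 7v(13u − 5r − 10v − 10); both groups contain (13u − 5r − 10v − 10), giving (10r − 7v)(13u − 5r − 10v − 10).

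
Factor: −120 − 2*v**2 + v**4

(v**2 + 10)*(v**2 − 12)

Substitute u = v**2 to get a quadratic in u, then factor.
v**2 + 10 is irreducible over ℤ (always positive, so no real roots).
v**2 − 12 is irreducible over ℤ (12 is not a perfect square).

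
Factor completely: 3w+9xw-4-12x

(3w-4)(3x+1)

Group as (9xw-12x) + (3w-4) = 3x(3w-4) + (3w-4).
Both groups share the factor (3w-4).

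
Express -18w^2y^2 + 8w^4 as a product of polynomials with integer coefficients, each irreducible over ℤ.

Pull out the common factor 2w^2; 4w^2 - 9y^2 is a difference of squares.

2w^2(2w + 3y)(2w - 3y)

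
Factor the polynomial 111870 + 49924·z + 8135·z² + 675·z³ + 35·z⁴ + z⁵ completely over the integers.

(z + 11)·(z + 5)·(z + 9)·(z² + 10·z + 226)

Testing divisors of the constant over divisors of the leading coefficient, z = -9 is a root, so (z + 9) divides it; the quotient is z⁴ + 26·z³ + 441·z² + 4166·z + 12430.
Continuing, z = -5 is a root, so (z + 5) is a factor; dividing leaves z³ + 21·z² + 336·z + 2486.
Next, z = -11 is a root, so (z + 11) is a factor; dividing leaves z² + 10·z + 226.
The quadratic z² + 10·z + 226 has discriminant -804 < 0 and is irreducible over ℤ.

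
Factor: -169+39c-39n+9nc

(3c-13)(3n+13)

Group as (9nc-39n) + (39c-169) = 3n(3c-13) + 13(3c-13).
Both groups share the factor (3c-13).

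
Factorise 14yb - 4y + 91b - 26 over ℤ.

(2y + 13)(7b - 2)

Group as (14yb - 4y) + (91b - 26) = 2y(7b - 2) + 13(7b - 2).
Both groups share the factor (7b - 2).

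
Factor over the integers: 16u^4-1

(2u+1)(2u-1)(4u^2+1)

Write as (4u^2)² − (1)², then factor 4u^2-1 once more.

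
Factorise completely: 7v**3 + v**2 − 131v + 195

Testing divisors of the constant over divisors of the leading coefficient, v = 13/7 is a root, so (7v − 13) divides it; the quotient is v**2 + 2v − 15.
The remaining quadratic factors as (v + 5)(v − 3).

(7v − 13)(v + 5)(v − 3)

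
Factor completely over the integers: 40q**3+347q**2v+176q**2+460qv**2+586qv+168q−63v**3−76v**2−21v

Group: 5q(8q**2+55qv+24q−7v**2−3v) + (9v+7)(8q**2+55qv+24q−7v**2−3v); both groups contain (8q**2+55qv+24q−7v**2−3v), so (5q+9v+7) is a factor with cofactor 8q**2+55qv+24q−7v**2−3v.
The cofactor groups again: 8q**2+55qv+24q−7v**2−3v = q(8q−v) + (7v+3)(8q−v); both groups contain (8q−v), giving (q+7v+3)(8q−v).

(5q+9v+7)(8q−v)(q+7v+3)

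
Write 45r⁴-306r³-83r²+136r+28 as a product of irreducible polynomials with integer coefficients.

By the rational root theorem, r = 7 is a root, giving the factor (r-7) and quotient 45r³+9r²-20r-4.
Next, r = 2/3 is a root, giving the factor (3r-2) and quotient 15r²+13r+2.
The remaining quadratic factors as (3r+2)(5r+1).

(3r+2)(3r-2)(5r+1)(r-7)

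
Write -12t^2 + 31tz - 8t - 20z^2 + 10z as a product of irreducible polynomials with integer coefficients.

Group: -3t(4t - 5z) + (4z - 2)(4t - 5z); both groups contain (4t - 5z).

-(3t - 4z + 2)(4t - 5z)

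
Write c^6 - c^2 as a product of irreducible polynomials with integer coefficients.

Factor out c^2 first: what remains is c^4 - 1.
Recognize a difference of squares with the parts c^2 and 1.
c^2 - 1 is again a difference of squares: (c - 1)·(c + 1).

c^2·(c + 1)·(c - 1)·(c^2 + 1)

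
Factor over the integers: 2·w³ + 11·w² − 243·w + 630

By the rational root theorem, w = −15 is a root, so (w + 15) divides it; the quotient is 2·w² − 19·w + 42.
The remaining quadratic factors as (w − 6)(2·w − 7).

(2·w − 7)·(w + 15)·(w − 6)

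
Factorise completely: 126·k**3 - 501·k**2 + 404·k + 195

(3·k + 1)·(6·k - 13)·(7·k - 15)

Testing divisors of the constant over divisors of the leading coefficient, k = 15/7 is a root, so (7·k - 15) divides it; the quotient is 18·k**2 - 33·k - 13.
The remaining quadratic factors as (3·k + 1)(6·k - 13).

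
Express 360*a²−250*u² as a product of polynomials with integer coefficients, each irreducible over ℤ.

10*(6*a+5*u)*(6*a−5*u)

Factor out 10, leaving 36*a²−25*u², which is a difference of two squares.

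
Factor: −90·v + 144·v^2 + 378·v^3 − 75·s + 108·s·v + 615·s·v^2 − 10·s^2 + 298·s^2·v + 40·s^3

Group: 2·s·(20·s^2 + 59·s·v + 25·s + 42·v^2 + 30·v) + (9·v − 3)·(20·s^2 + 59·s·v + 25·s + 42·v^2 + 30·v); both groups contain (20·s^2 + 59·s·v + 25·s + 42·v^2 + 30·v), so (2·s + 9·v − 3) is a factor with cofactor 20·s^2 + 59·s·v + 25·s + 42·v^2 + 30·v.
The cofactor groups again: 20·s^2 + 59·s·v + 25·s + 42·v^2 + 30·v = 5·s·(4·s + 7·v + 5) + 6·v·(4·s + 7·v + 5); both groups contain (4·s + 7·v + 5), giving (5·s + 6·v)·(4·s + 7·v + 5).

(2·s + 9·v − 3)·(4·s + 7·v + 5)·(5·s + 6·v)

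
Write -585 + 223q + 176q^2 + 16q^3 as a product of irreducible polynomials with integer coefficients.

Trying the rational-root candidates, q = 5/4 is a root, so (4q - 5) is a factor; dividing leaves 4q^2 + 49q + 117.
The remaining quadratic factors as (q + 9)(4q + 13).

(4q + 13)(4q - 5)(q + 9)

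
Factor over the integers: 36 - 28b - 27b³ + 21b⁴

(7b - 9)(3b³ - 4)

Group as (21b⁴ - 28b) + (-27b³ + 36) = 7b(3b³ - 4) - 9(3b³ - 4).
Both groups share the factor (3b³ - 4).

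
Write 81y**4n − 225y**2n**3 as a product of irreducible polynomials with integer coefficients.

Every term has a factor of 9y**2n. Then 9y**2 − 25n**2 = (3y)² − (5n)².

9ny**2(3y − 5n)(3y + 5n)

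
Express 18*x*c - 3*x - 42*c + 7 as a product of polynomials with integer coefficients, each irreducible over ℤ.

Group as (18*x*c - 3*x) + (-42*c + 7) = 3*x*(6*c - 1) - 7*(6*c - 1).
Both groups share the factor (6*c - 1).

(3*x - 7)*(6*c - 1)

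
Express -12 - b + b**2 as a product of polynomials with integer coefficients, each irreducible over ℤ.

Two integers with product -12 and sum -1 are -4 and 3.

(b + 3)*(b - 4)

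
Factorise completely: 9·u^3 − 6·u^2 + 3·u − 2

Group as (9·u^3 + 3·u) + (−6·u^2 − 2) = 3·u·(3·u^2 + 1) − 2·(3·u^2 + 1).
Both groups share the factor (3·u^2 + 1).

(3·u − 2)·(3·u^2 + 1)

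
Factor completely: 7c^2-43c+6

(7c-1)(c-6)

Need a pair with product 7·6 = 42 and sum -43: that's -42 and -1.
Split the middle term: 7c^2-42c - c+6 = 7c(c-6) - (c-6).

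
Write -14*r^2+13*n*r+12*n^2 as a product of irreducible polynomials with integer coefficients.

Group: 3*n*(4*n+7*r) - 2*r*(4*n+7*r); both groups contain (4*n+7*r).

(3*n-2*r)*(4*n+7*r)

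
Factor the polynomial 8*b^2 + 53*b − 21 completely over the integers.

(8*b − 3)*(b + 7)

Need a pair with product 8·(−21) = −168 and sum 53: that's 56 and −3.
Split the middle term: 8*b^2 + 56*b − 3*b − 21 = 8*b*(b + 7) − 3*(b + 7).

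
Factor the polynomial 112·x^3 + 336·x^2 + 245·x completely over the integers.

Pull out the common factor 7·x, then factor the remaining trinomial.

7·x·(4·x + 5)·(4·x + 7)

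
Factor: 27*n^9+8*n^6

Factor out n^6 first: what remains is 27*n^3+8.
Recognize a sum of cubes with the parts 3*n and 2.

n^6*(3*n+2)*(9*n^2-6*n+4)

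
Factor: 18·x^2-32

Every term has a factor of 2. Then 9·x^2-16 = (3·x)² − (4)².

2·(3·x+4)·(3·x-4)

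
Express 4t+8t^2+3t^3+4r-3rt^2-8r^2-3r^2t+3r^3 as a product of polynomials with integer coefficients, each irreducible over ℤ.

Group: r(3r^2-2r-3t^2-2t) + (-t-2)(3r^2-2r-3t^2-2t); both groups contain (3r^2-2r-3t^2-2t), so (r-t-2) is a factor with cofactor 3r^2-2r-3t^2-2t.
The cofactor groups again: 3r^2-2r-3t^2-2t = 3r(r+t) + (-3t-2)(r+t); both groups contain (r+t), giving (3r-3t-2)(r+t).

(3r-3t-2)(r+t)(r-t-2)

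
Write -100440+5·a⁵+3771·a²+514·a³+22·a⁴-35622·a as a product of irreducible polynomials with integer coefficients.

(5·a+12)·(a+9)·(a-6)·(a²-a+155)

By the rational root theorem, a = -12/5 is a root, so (5·a+12) divides it; the quotient is a⁴+2·a³+98·a²+519·a-8370.
Then a = -9 is a root, so (a+9) is a factor; dividing leaves a³-7·a²+161·a-930.
Next, a = 6 is a root, so (a-6) is a factor; dividing leaves a²-a+155.
The quadratic a²-a+155 has discriminant -619 < 0 and is irreducible over ℤ.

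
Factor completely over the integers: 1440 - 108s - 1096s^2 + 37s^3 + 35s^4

(5s + 6)(7s - 8)(s + 6)(s - 5)

By the rational root theorem, s = 5 is a root, so (s - 5) is a factor; dividing leaves 35s^3 + 212s^2 - 36s - 288.
Continuing, s = -6 is a root, so (s + 6) is a factor; dividing leaves 35s^2 + 2s - 48.
The remaining quadratic factors as (7s - 8)(5s + 6).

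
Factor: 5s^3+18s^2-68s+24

(5s-2)(s+6)(s-2)

Among the possible rational roots, s = 2 is a root, so (s-2) is a factor; dividing leaves 5s^2+28s-12.
The remaining quadratic factors as (s+6)(5s-2).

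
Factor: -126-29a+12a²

Need a pair with product 12·(-126) = -1512 and sum -29: that's -56 and 27.
Split the middle term: 12a²-56a + 27a-126 = 4a(3a-14) + 9(3a-14).

(3a-14)(4a+9)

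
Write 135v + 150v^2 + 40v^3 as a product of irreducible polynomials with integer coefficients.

5v(2v + 3)(4v + 9)

Pull out the common factor 5v, then factor the remaining trinomial.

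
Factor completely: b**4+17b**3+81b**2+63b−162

(b+3)(b+6)(b+9)(b−1)

Trying the rational-root candidates, b = −9 is a root, so (b+9) divides it; the quotient is b**3+8b**2+9b−18.
Then b = −3 is a root, so (b+3) is a factor; dividing leaves b**2+5b−6.
The remaining quadratic factors as (b−1)(b+6).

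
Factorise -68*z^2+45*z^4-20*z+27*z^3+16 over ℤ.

Trying the rational-root candidates, z = -4/3 is a root, so (3*z+4) divides it; the quotient is 15*z^3-11*z^2-8*z+4.
Next, z = 1 is a root, giving the factor (z-1) and quotient 15*z^2+4*z-4.
The remaining quadratic factors as (5*z-2)(3*z+2).

(3*z+2)*(3*z+4)*(5*z-2)*(z-1)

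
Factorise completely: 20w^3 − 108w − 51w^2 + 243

Trying the rational-root candidates, w = −9/4 is a root, so (4w + 9) divides it; the quotient is 5w^2 − 24w + 27.
The remaining quadratic factors as (w − 3)(5w − 9).

(4w + 9)(5w − 9)(w − 3)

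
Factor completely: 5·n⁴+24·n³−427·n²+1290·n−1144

Trying the rational-root candidates, n = −13 is a root, giving the factor (n+13) and quotient 5·n³−41·n²+106·n−88.
Next, n = 11/5 is a root, giving the factor (5·n−11) and quotient n²−6·n+8.
The remaining quadratic factors as (n−4)(n−2).

(5·n−11)·(n+13)·(n−2)·(n−4)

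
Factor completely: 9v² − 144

Every term has a factor of 9. Then v² − 16 = (v)² − (4)².

9(v + 4)(v − 4)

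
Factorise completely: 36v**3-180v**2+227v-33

Trying the rational-root candidates, v = 1/6 is a root, so (6v-1) divides it; the quotient is 6v**2-29v+33.
The remaining quadratic factors as (v-3)(6v-11).

(6v-1)(6v-11)(v-3)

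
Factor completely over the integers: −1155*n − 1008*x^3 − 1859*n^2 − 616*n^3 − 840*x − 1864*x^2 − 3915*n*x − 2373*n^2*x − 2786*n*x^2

Group: 7*n*(−88*n^2 − 163*n*x − 77*n − 72*x^2 − 56*x) + (14*x + 15)*(−88*n^2 − 163*n*x − 77*n − 72*x^2 − 56*x); both groups contain (−88*n^2 − 163*n*x − 77*n − 72*x^2 − 56*x), so (7*n + 14*x + 15) is a factor with cofactor −88*n^2 − 163*n*x − 77*n − 72*x^2 − 56*x.
The cofactor groups again: −88*n^2 − 163*n*x − 77*n − 72*x^2 − 56*x = −11*n*(8*n + 9*x + 7) − 8*x*(8*n + 9*x + 7); both groups contain (8*n + 9*x + 7), giving −(11*n + 8*x)*(8*n + 9*x + 7).

−(11*n + 8*x)*(7*n + 14*x + 15)*(8*n + 9*x + 7)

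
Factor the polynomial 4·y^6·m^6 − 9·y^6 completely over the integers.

y^6·(2·m^3 + 3)·(2·m^3 − 3)

Every term has a factor of y^6; factoring it out leaves 4·m^6 − 9.
Recognize a difference of squares with the parts 2·m^3 and 3.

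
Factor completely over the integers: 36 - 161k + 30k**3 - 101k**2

(2k - 9)(3k + 4)(5k - 1)

By the rational root theorem, k = 9/2 is a root, so (2k - 9) divides it; the quotient is 15k**2 + 17k - 4.
The remaining quadratic factors as (5k - 1)(3k + 4).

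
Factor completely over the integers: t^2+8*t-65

(t+13)*(t-5)

Two integers with product -65 and sum 8 are -5 and 13.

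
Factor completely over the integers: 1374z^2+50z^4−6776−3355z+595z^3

(2z+11)(5z+8)(5z−11)(z+7)

Among the possible rational roots, z = 11/5 is a root, so (5z−11) is a factor; dividing leaves 10z^3+141z^2+585z+616.
Then z = −11/2 is a root, giving the factor (2z+11) and quotient 5z^2+43z+56.
The remaining quadratic factors as (z+7)(5z+8).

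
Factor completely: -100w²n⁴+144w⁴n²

4n²w²(6w-5n)(6w+5n)

Factor out 4w²n², leaving 36w²-25n², which is a difference of two squares.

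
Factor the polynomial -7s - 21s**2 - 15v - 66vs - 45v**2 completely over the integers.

Group: -3v(15v + 7s) + (-3s - 1)(15v + 7s); both groups contain (15v + 7s).

-(3v + 3s + 1)(15v + 7s)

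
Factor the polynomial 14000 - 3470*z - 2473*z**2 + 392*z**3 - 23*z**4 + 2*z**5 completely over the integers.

Among the possible rational roots, z = -5/2 is a root, so (2*z + 5) divides it; the quotient is z**4 - 14*z**3 + 231*z**2 - 1814*z + 2800.
Continuing, z = 8 is a root, giving the factor (z - 8) and quotient z**3 - 6*z**2 + 183*z - 350.
Then z = 2 is a root, giving the factor (z - 2) and quotient z**2 - 4*z + 175.
The quadratic z**2 - 4*z + 175 has discriminant -684 < 0 and is irreducible over ℤ.

(2*z + 5)*(z - 2)*(z - 8)*(z**2 - 4*z + 175)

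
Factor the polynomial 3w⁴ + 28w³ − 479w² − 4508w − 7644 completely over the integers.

Among the possible rational roots, w = 13 is a root, so (w − 13) divides it; the quotient is 3w³ + 67w² + 392w + 588.
Then w = −7/3 is a root, giving the factor (3w + 7) and quotient w² + 20w + 84.
The remaining quadratic factors as (w + 14)(w + 6).

(3w + 7)(w + 14)(w + 6)(w − 13)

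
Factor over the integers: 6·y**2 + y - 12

Need a pair with product 6·(-12) = -72 and sum 1: that's 9 and -8.
Split the middle term: 6·y**2 + 9·y - 8·y - 12 = 3·y·(2·y + 3) - 4·(2·y + 3).

(2·y + 3)·(3·y - 4)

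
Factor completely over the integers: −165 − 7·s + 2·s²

(2·s + 15)·(s − 11)

Need a pair with product 2·(−165) = −330 and sum −7: that's −22 and 15.
Split the middle term: 2·s² − 22·s + 15·s − 165 = 2·s·(s − 11) + 15·(s − 11).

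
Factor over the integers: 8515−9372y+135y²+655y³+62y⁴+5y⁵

By the rational root theorem, y = −5 is a root, giving the factor (y+5) and quotient 5y⁴+37y³+470y²−2215y+1703.
Next, y = 13/5 is a root, so (5y−13) is a factor; dividing leaves y³+10y²+120y−131.
Continuing, y = 1 is a root, so (y−1) divides it; the quotient is y²+11y+131.
The quadratic y²+11y+131 has discriminant −403 < 0 and is irreducible over ℤ.

(5y−13)(y+5)(y−1)(y²+11y+131)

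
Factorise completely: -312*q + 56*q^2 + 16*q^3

Pull out the common factor 8*q, then factor the remaining trinomial.

8*q*(2*q + 13)*(q - 3)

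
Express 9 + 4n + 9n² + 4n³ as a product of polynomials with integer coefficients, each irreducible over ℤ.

Group as (4n³ + 4n) + (9n² + 9) = 4n(n² + 1) + 9(n² + 1).
Both groups share the factor (n² + 1).

(4n + 9)(n² + 1)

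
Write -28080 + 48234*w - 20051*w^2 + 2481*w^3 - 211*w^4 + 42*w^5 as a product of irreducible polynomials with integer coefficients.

(2*w - 9)*(3*w - 8)*(7*w - 6)*(w^2 + 3*w + 65)

Trying the rational-root candidates, w = 9/2 is a root, so (2*w - 9) is a factor; dividing leaves 21*w^4 - 11*w^3 + 1191*w^2 - 4666*w + 3120.
Then w = 8/3 is a root, giving the factor (3*w - 8) and quotient 7*w^3 + 15*w^2 + 437*w - 390.
Next, w = 6/7 is a root, giving the factor (7*w - 6) and quotient w^2 + 3*w + 65.
The quadratic w^2 + 3*w + 65 has discriminant -251 < 0 and is irreducible over ℤ.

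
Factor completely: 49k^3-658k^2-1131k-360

Among the possible rational roots, k = 15 is a root, giving the factor (k-15) and quotient 49k^2+77k+24.
The remaining quadratic factors as (7k+3)(7k+8).

(7k+3)(7k+8)(k-15)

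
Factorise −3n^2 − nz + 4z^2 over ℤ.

−(3n + 4z)(n − z)

Group: −n(3n + 4z) + z(3n + 4z); both groups contain (3n + 4z).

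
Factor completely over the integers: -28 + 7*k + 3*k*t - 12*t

(3*t + 7)*(k - 4)

Group as (3*k*t + 7*k) + (-12*t - 28) = k*(3*t + 7) - 4*(3*t + 7).
Both groups share the factor (3*t + 7).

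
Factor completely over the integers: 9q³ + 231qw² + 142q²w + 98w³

(9q + 7w)(q + 14w)(q + w)

Group: 9q(q² + 15qw + 14w²) + 7w(q² + 15qw + 14w²); both groups contain (q² + 15qw + 14w²), so (9q + 7w) is a factor with cofactor q² + 15qw + 14w².
The cofactor groups again: q² + 15qw + 14w² = q(q + 14w) + w(q + 14w); both groups contain (q + 14w), giving (q + w)(q + 14w).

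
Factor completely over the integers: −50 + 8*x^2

Factor out 2, leaving 4*x^2 − 25, which is a difference of two squares.

2*(2*x + 5)*(2*x − 5)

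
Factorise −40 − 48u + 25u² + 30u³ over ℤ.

(6u + 5)(5u² − 8)

Group as (30u³ − 48u) + (25u² − 40) = 6u(5u² − 8) + 5(5u² − 8).
Both groups share the factor (5u² − 8).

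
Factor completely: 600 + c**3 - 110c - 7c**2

(c + 10)(c - 12)(c - 5)

By the rational root theorem, c = 12 is a root, giving the factor (c - 12) and quotient c**2 + 5c - 50.
The remaining quadratic factors as (c + 10)(c - 5).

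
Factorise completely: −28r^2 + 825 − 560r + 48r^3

(2r − 5)(4r + 15)(6r − 11)

Testing divisors of the constant over divisors of the leading coefficient, r = 5/2 is a root, so (2r − 5) divides it; the quotient is 24r^2 + 46r − 165.
The remaining quadratic factors as (6r − 11)(4r + 15).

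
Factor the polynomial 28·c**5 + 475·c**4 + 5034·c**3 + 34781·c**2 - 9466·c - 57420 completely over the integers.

Testing divisors of the constant over divisors of the leading coefficient, c = -11 is a root, so (c + 11) is a factor; dividing leaves 28·c**4 + 167·c**3 + 3197·c**2 - 386·c - 5220.
Next, c = -5/4 is a root, so (4·c + 5) is a factor; dividing leaves 7·c**3 + 33·c**2 + 758·c - 1044.
Continuing, c = 9/7 is a root, giving the factor (7·c - 9) and quotient c**2 + 6·c + 116.
The quadratic c**2 + 6·c + 116 has discriminant -428 < 0 and is irreducible over ℤ.

(4·c + 5)·(7·c - 9)·(c + 11)·(c**2 + 6·c + 116)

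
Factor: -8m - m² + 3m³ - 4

By the rational root theorem, m = -1 is a root, so (m + 1) divides it; the quotient is 3m² - 4m - 4.
The remaining quadratic factors as (m - 2)(3m + 2).

(3m + 2)(m + 1)(m - 2)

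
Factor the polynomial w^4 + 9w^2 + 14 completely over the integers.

Substitute u = w^2 to get a quadratic in u, then factor.
w^2 + 7 is irreducible over ℤ (always positive, so no real roots).
w^2 + 2 is irreducible over ℤ (always positive, so no real roots).

(w^2 + 2)(w^2 + 7)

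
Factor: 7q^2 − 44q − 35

Need a pair with product 7·(−35) = −245 and sum −44: that's 5 and −49.
Split the middle term: 7q^2 + 5q − 49q − 35 = q(7q + 5) − 7(7q + 5).

(7q + 5)(q − 7)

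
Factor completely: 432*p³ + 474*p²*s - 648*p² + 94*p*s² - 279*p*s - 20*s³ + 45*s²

(6*p + 4*s - 9)*(8*p - s)*(9*p + 5*s)

Group: 8*p*(54*p² + 66*p*s - 81*p + 20*s² - 45*s) - s*(54*p² + 66*p*s - 81*p + 20*s² - 45*s); both groups contain (54*p² + 66*p*s - 81*p + 20*s² - 45*s), so (8*p - s) is a factor with cofactor 54*p² + 66*p*s - 81*p + 20*s² - 45*s.
The cofactor groups again: 54*p² + 66*p*s - 81*p + 20*s² - 45*s = 9*p*(6*p + 4*s - 9) + 5*s*(6*p + 4*s - 9); both groups contain (6*p + 4*s - 9), giving (9*p + 5*s)*(6*p + 4*s - 9).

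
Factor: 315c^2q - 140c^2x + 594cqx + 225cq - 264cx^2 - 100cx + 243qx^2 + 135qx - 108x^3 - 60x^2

(5c + 3x)(7c + 9x + 5)(9q - 4x)

Group: 7c(45cq - 20cx + 27qx - 12x^2) + (9x + 5)(45cq - 20cx + 27qx - 12x^2); both groups contain (45cq - 20cx + 27qx - 12x^2), so (7c + 9x + 5) is a factor with cofactor 45cq - 20cx + 27qx - 12x^2.
The cofactor groups again: 45cq - 20cx + 27qx - 12x^2 = 5c(9q - 4x) + 3x(9q - 4x); both groups contain (9q - 4x), giving (5c + 3x)(9q - 4x).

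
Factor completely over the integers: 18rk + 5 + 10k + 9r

Group as (18rk + 9r) + (10k + 5) = 9r(2k + 1) + 5(2k + 1).
Both groups share the factor (2k + 1).

(2k + 1)(9r + 5)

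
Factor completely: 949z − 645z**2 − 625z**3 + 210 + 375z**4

(3z − 5)(5z + 1)(5z + 6)(5z − 7)

By the rational root theorem, z = 7/5 is a root, so (5z − 7) divides it; the quotient is 75z**3 − 20z**2 − 157z − 30.
Next, z = 5/3 is a root, so (3z − 5) divides it; the quotient is 25z**2 + 35z + 6.
The remaining quadratic factors as (5z + 6)(5z + 1).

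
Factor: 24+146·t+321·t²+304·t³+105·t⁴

(3·t+2)·(5·t+4)·(7·t+3)·(t+1)

Trying the rational-root candidates, t = -4/5 is a root, so (5·t+4) is a factor; dividing leaves 21·t³+44·t²+29·t+6.
Continuing, t = -1 is a root, so (t+1) divides it; the quotient is 21·t²+23·t+6.
The remaining quadratic factors as (3·t+2)(7·t+3).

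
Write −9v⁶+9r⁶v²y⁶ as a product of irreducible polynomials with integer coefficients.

Pull out the common factor 9v², leaving r⁶y⁶−v⁴.
Recognize a difference of squares with the parts r³y³ and v².

9v²(r³y³+v²)(r³y³−v²)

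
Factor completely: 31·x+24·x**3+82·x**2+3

By the rational root theorem, x = -1/4 is a root, so (4·x+1) divides it; the quotient is 6·x**2+19·x+3.
The remaining quadratic factors as (6·x+1)(x+3).

(4·x+1)·(6·x+1)·(x+3)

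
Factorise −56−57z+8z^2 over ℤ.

Need a pair with product 8·(−56) = −448 and sum −57: that's 7 and −64.
Split the middle term: 8z^2+7z − 64z−56 = z(8z+7) − 8(8z+7).

(8z+7)(z−8)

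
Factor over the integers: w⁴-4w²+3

Substitute u = w² to get a quadratic in u, then factor.
w²-3 is irreducible over ℤ (3 is not a perfect square).
w²-1 is a difference of squares.

(w+1)(w-1)(w²-3)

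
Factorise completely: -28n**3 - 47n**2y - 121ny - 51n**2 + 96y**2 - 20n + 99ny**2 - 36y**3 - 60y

Group: n(-28n**2 + 37ny - 51n - 12y**2 + 32y - 20) + 3y(-28n**2 + 37ny - 51n - 12y**2 + 32y - 20); both groups contain (-28n**2 + 37ny - 51n - 12y**2 + 32y - 20), so (n + 3y) is a factor with cofactor -28n**2 + 37ny - 51n - 12y**2 + 32y - 20.
The cofactor groups again: -28n**2 + 37ny - 51n - 12y**2 + 32y - 20 = -7n(4n - 3y + 5) + (4y - 4)(4n - 3y + 5); both groups contain (4n - 3y + 5), giving -(7n - 4y + 4)(4n - 3y + 5).

-(4n - 3y + 5)(7n - 4y + 4)(n + 3y)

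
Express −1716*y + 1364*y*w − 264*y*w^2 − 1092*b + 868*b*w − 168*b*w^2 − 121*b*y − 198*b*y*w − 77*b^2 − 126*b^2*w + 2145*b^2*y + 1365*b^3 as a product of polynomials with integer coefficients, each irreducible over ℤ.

(13*b + 4*w − 12)*(15*b − 6*w + 13)*(7*b + 11*y)

Group: 7*b*(195*b^2 − 18*b*w − 11*b − 24*w^2 + 124*w − 156) + 11*y*(195*b^2 − 18*b*w − 11*b − 24*w^2 + 124*w − 156); both groups contain (195*b^2 − 18*b*w − 11*b − 24*w^2 + 124*w − 156), so (7*b + 11*y) is a factor with cofactor 195*b^2 − 18*b*w − 11*b − 24*w^2 + 124*w − 156.
The cofactor groups again: 195*b^2 − 18*b*w − 11*b − 24*w^2 + 124*w − 156 = 15*b*(13*b + 4*w − 12) + (−6*w + 13)*(13*b + 4*w − 12); both groups contain (13*b + 4*w − 12), giving (15*b − 6*w + 13)*(13*b + 4*w − 12).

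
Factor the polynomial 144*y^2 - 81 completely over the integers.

9*(4*y + 3)*(4*y - 3)

Pull out the common factor 9; 16*y^2 - 9 is a difference of squares.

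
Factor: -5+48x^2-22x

(6x+1)(8x-5)

Need a pair with product 48·(-5) = -240 and sum -22: that's 8 and -30.
Split the middle term: 48x^2+8x - 30x-5 = 8x(6x+1) - 5(6x+1).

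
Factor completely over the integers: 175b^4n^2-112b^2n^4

7b^2n^2(5b+4n)(5b-4n)

Factor out 7b^2n^2, leaving 25b^2-16n^2, which is a difference of two squares.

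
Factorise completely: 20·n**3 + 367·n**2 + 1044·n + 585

(4·n + 3)·(5·n + 13)·(n + 15)

Testing divisors of the constant over divisors of the leading coefficient, n = -13/5 is a root, giving the factor (5·n + 13) and quotient 4·n**2 + 63·n + 45.
The remaining quadratic factors as (n + 15)(4·n + 3).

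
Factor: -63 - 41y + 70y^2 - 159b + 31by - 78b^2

-(13b + 10y + 7)(6b - 7y + 9)

Group: -6b(13b + 10y + 7) + (7y - 9)(13b + 10y + 7); both groups contain (13b + 10y + 7).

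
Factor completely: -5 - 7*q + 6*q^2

(2*q + 1)*(3*q - 5)

Need a pair with product 6·(-5) = -30 and sum -7: that's 3 and -10.
Split the middle term: 6*q^2 + 3*q - 10*q - 5 = 3*q*(2*q + 1) - 5*(2*q + 1).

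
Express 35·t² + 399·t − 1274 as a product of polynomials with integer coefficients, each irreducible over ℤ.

7·(5·t − 13)·(t + 14)

Pull out the common factor 7, then factor the remaining trinomial.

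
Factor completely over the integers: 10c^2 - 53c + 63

(2c - 7)(5c - 9)

Need a pair with product 10·63 = 630 and sum -53: that's -18 and -35.
Split the middle term: 10c^2 - 18c - 35c + 63 = 2c(5c - 9) - 7(5c - 9).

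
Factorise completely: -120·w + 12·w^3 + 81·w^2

3·w·(4·w - 5)·(w + 8)

Pull out the common factor 3·w, then factor the remaining trinomial.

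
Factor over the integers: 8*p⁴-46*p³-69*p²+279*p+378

(2*p+3)*(4*p+7)*(p-3)*(p-6)

Testing divisors of the constant over divisors of the leading coefficient, p = -3/2 is a root, giving the factor (2*p+3) and quotient 4*p³-29*p²+9*p+126.
Next, p = -7/4 is a root, so (4*p+7) divides it; the quotient is p²-9*p+18.
The remaining quadratic factors as (p-3)(p-6).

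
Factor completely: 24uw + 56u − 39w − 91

(3w + 7)(8u − 13)

Group as (24uw + 56u) + (−39w − 91) = 8u(3w + 7) − 13(3w + 7).
Both groups share the factor (3w + 7).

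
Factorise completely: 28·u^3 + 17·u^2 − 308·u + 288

(4·u − 9)·(7·u − 8)·(u + 4)

By the rational root theorem, u = −4 is a root, so (u + 4) divides it; the quotient is 28·u^2 − 95·u + 72.
The remaining quadratic factors as (7·u − 8)(4·u − 9).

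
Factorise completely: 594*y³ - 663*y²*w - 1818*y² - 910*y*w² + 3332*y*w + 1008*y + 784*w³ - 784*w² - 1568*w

(9*y - 14*w)*(11*y - 8*w - 8)*(6*y + 7*w - 14)

Group: 6*y*(99*y² - 226*y*w - 72*y + 112*w² + 112*w) + (7*w - 14)*(99*y² - 226*y*w - 72*y + 112*w² + 112*w); both groups contain (99*y² - 226*y*w - 72*y + 112*w² + 112*w), so (6*y + 7*w - 14) is a factor with cofactor 99*y² - 226*y*w - 72*y + 112*w² + 112*w.
The cofactor groups again: 99*y² - 226*y*w - 72*y + 112*w² + 112*w = 11*y*(9*y - 14*w) + (-8*w - 8)*(9*y - 14*w); both groups contain (9*y - 14*w), giving (11*y - 8*w - 8)*(9*y - 14*w).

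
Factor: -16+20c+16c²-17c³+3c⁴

(3c-2)(c+1)(c-2)(c-4)

Among the possible rational roots, c = -1 is a root, so (c+1) divides it; the quotient is 3c³-20c²+36c-16.
Next, c = 2/3 is a root, giving the factor (3c-2) and quotient c²-6c+8.
The remaining quadratic factors as (c-4)(c-2).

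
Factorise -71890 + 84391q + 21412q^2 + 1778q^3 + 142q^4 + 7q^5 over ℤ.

(7q - 5)(q + 13)(q + 7)(q^2 + q + 158)

Testing divisors of the constant over divisors of the leading coefficient, q = -7 is a root, so (q + 7) divides it; the quotient is 7q^4 + 93q^3 + 1127q^2 + 13523q - 10270.
Then q = 5/7 is a root, giving the factor (7q - 5) and quotient q^3 + 14q^2 + 171q + 2054.
Next, q = -13 is a root, so (q + 13) is a factor; dividing leaves q^2 + q + 158.
The quadratic q^2 + q + 158 has discriminant -631 < 0 and is irreducible over ℤ.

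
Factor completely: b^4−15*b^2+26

Substitute u = b^2 to get a quadratic in u, then factor.
b^2−13 is irreducible over ℤ (13 is not a perfect square).
b^2−2 is irreducible over ℤ (2 is not a perfect square).

(b^2−13)*(b^2−2)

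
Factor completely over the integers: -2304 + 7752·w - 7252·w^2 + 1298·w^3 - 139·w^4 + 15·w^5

Among the possible rational roots, w = 3/5 is a root, giving the factor (5·w - 3) and quotient 3·w^4 - 26·w^3 + 244·w^2 - 1304·w + 768.
Next, w = 2/3 is a root, so (3·w - 2) divides it; the quotient is w^3 - 8·w^2 + 76·w - 384.
Continuing, w = 6 is a root, so (w - 6) is a factor; dividing leaves w^2 - 2·w + 64.
The quadratic w^2 - 2·w + 64 has discriminant -252 < 0 and is irreducible over ℤ.

(3·w - 2)·(5·w - 3)·(w - 6)·(w^2 - 2·w + 64)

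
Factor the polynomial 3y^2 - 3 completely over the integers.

Every term has a factor of 3. Then y^2 - 1 = (y)² − (1)².

3(y + 1)(y - 1)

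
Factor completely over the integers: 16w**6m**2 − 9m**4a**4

m**2(4w**3 − 3ma**2)(4w**3 + 3ma**2)

Pull out the common factor m**2, leaving 16w**6 − 9m**2a**4.
Recognize a difference of squares with the parts 4w**3 and 3ma**2.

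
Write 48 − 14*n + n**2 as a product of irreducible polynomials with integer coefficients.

Two integers with product 48 and sum −14 are −8 and −6.

(n − 6)*(n − 8)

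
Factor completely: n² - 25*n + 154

Two integers with product 154 and sum -25 are -11 and -14.

(n - 11)*(n - 14)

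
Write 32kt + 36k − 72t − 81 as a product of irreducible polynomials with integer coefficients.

Group as (32kt + 36k) + (−72t − 81) = 4k(8t + 9) − 9(8t + 9).
Both groups share the factor (8t + 9).

(4k − 9)(8t + 9)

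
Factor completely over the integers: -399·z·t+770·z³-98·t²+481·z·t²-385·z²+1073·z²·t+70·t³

Group: 11·z·(70·z²+53·z·t-35·z+10·t²-14·t) + 7·t·(70·z²+53·z·t-35·z+10·t²-14·t); both groups contain (70·z²+53·z·t-35·z+10·t²-14·t), so (11·z+7·t) is a factor with cofactor 70·z²+53·z·t-35·z+10·t²-14·t.
The cofactor groups again: 70·z²+53·z·t-35·z+10·t²-14·t = 5·z·(14·z+5·t-7) + 2·t·(14·z+5·t-7); both groups contain (14·z+5·t-7), giving (5·z+2·t)·(14·z+5·t-7).

(5·z+2·t)·(14·z+5·t-7)·(11·z+7·t)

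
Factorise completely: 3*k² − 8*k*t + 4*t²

(3*k − 2*t)*(k − 2*t)

Group: k*(3*k − 2*t) − 2*t*(3*k − 2*t); both groups contain (3*k − 2*t).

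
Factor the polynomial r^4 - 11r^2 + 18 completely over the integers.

Substitute u = r^2 to get a quadratic in u, then factor.
r^2 - 2 is irreducible over ℤ (2 is not a perfect square).
r^2 - 9 is a difference of squares.

(r + 3)(r - 3)(r^2 - 2)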